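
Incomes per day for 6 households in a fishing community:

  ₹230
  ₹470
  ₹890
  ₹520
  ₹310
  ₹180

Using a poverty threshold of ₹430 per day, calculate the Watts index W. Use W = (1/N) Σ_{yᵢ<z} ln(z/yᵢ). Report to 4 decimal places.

Poor units: ₹180, ₹230, ₹310 (q = 3 of N = 6).
Log gaps: ln(430/180) = 0.8708; ln(430/230) = 0.6257; ln(430/310) = 0.3272.
W = 1.823747 / 6 = 0.3040.

0.3040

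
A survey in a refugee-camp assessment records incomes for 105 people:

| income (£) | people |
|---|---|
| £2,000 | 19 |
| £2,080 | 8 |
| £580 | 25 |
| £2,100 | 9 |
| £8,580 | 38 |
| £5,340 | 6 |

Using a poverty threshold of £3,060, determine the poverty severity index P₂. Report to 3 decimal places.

0.194

Poor units: 25×£580, 19×£2,000, 8×£2,080, 9×£2,100 (q = 61 of N = 105).
Gap ratios (z−y)/z: (3060−580)/3060 = 0.8105 (×25); (3060−2000)/3060 = 0.3464 (×19); (3060−2080)/3060 = 0.3203 (×8); (3060−2100)/3060 = 0.3137 (×9).
Squared: 0.6568 (×25); 0.1200 (×19); 0.1026 (×8); 0.0984 (×9).
Sum = 20.407322; P₂ = 20.407322 / 105 = 0.194.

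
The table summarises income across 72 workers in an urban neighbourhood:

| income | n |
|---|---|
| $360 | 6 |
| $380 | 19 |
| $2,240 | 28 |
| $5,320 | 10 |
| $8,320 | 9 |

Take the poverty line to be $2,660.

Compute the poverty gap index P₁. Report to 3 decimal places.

Below the line: 6×$360, 19×$380, 28×$2,240 (q = 53 of N = 72).
Relative gaps: (2660−360)/2660 = 0.8647 (×6); (2660−380)/2660 = 0.8571 (×19); (2660−2240)/2660 = 0.1579 (×28).
Σ = 25.894737. Dividing by the full population N = 72 gives P₁ = 0.360.

0.360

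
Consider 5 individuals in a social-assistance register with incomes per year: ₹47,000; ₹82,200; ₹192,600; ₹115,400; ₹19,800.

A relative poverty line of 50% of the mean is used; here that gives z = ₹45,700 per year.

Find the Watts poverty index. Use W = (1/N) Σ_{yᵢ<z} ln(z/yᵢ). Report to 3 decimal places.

Incomes under z: ₹19,800 (q = 1 of N = 5).
ln(z/y) terms: ln(45700/19800) = 0.8364.
W = 0.836416 / 5 = 0.167.

0.167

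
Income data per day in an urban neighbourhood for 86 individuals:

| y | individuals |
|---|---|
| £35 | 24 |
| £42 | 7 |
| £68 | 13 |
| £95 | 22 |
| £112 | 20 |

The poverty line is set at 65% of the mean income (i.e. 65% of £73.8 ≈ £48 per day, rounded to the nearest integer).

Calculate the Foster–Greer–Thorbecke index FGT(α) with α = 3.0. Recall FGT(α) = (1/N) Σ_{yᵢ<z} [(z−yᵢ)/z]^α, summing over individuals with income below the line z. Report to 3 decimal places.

0.006

Below z: 24×£35, 7×£42 (q = 31 of N = 86).
Relative gaps: (48−35)/48 = 0.2708 (×24); (48−42)/48 = 0.1250 (×7).
Raised to α = 3.0: 0.01987 (×24); 0.00195 (×7).
Sum = 0.490451; FGT(3.0) = 0.490451 / 86 = 0.006.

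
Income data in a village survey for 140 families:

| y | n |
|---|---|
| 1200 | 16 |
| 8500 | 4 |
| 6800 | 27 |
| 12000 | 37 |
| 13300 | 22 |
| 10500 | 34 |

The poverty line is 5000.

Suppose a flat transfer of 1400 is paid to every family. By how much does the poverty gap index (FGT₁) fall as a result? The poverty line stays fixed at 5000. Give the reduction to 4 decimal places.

Before: below the line — 16×1200; poverty gap index (FGT₁) = 0.086857.
After the 1400 transfer: below the line — 16×2600; poverty gap index (FGT₁) = 0.054857.
Reduction = 0.086857 − 0.054857 = 0.0320.

0.0320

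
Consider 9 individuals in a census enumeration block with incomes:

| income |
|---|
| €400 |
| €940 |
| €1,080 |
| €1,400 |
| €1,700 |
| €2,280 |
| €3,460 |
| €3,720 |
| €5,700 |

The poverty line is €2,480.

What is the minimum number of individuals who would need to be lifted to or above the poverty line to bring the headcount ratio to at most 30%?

6 of the 9 individuals are poor, so H = 6/9 = 0.667.
A headcount ratio of at most 30% allows at most ⌊0.30 × 9⌋ = 2 poor individuals.
So at least 6 − 2 = 4 must be lifted.

4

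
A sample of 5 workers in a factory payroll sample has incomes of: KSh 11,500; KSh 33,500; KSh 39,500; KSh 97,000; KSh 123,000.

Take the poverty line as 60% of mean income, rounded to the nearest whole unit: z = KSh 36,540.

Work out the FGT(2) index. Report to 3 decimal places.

Poor units: KSh 11,500, KSh 33,500 (q = 2 of N = 5).
Relative gaps: (36540−11500)/36540 = 0.6853; (36540−33500)/36540 = 0.0832.
Squared: 0.4696; 0.0069.
Sum = 0.476525; P₂ = 0.476525 / 5 = 0.095.

0.095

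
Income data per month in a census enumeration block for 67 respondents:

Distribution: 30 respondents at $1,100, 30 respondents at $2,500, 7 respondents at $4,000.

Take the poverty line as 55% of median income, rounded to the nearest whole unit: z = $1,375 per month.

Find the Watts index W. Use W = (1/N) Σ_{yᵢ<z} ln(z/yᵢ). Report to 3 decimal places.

0.100

Incomes under z: 30×$1,100 (q = 30 of N = 67).
Log gaps: ln(1375/1100) = 0.2231 (×30).
W = 6.694307 / 67 = 0.100.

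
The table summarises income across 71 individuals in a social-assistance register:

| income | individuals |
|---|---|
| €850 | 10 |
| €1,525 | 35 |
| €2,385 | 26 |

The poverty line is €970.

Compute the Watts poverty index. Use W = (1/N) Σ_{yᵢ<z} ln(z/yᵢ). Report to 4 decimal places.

0.0186

Below the line: 10×€850 (q = 10 of N = 71).
Log shortfalls: ln(970/850) = 0.1321 (×10).
W = 1.320597 / 71 = 0.0186.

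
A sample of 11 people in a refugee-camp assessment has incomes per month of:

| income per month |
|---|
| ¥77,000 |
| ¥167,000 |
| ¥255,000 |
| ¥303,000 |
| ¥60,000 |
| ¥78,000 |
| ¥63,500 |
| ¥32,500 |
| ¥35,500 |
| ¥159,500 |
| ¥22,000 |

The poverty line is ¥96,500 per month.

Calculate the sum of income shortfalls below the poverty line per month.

Below z: ¥22,000, ¥32,500, ¥35,500, ¥60,000, ¥63,500, ¥77,000, ¥78,000 (q = 7 of N = 11).
Individual gaps: 96500−22000 = 74500; 96500−32500 = 64000; 96500−35500 = 61000; 96500−60000 = 36500; 96500−63500 = 33000; 96500−77000 = 19500; 96500−78000 = 18500.
Aggregate gap = ¥307,000.

¥307,000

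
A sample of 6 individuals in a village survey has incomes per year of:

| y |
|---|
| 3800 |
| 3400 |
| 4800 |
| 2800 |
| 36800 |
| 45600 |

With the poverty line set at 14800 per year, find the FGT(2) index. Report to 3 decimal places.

Below z: 2800, 3400, 3800, 4800 (q = 4 of N = 6).
Gap ratios (z−y)/z: (14800−2800)/14800 = 0.8108; (14800−3400)/14800 = 0.7703; (14800−3800)/14800 = 0.7432; (14800−4800)/14800 = 0.6757.
Squared: 0.6574; 0.5933; 0.5524; 0.4565.
Sum = 2.259679; P₂ = 2.259679 / 6 = 0.377.

0.377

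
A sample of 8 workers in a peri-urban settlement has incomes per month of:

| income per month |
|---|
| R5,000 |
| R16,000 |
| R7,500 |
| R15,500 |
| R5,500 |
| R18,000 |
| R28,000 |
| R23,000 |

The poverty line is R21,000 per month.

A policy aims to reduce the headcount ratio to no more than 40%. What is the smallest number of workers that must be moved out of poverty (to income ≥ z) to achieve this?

6 of the 8 workers are poor, so H = 6/8 = 0.750.
A headcount ratio of at most 40% allows at most ⌊0.40 × 8⌋ = 3 poor workers.
So at least 6 − 3 = 3 must be lifted.

3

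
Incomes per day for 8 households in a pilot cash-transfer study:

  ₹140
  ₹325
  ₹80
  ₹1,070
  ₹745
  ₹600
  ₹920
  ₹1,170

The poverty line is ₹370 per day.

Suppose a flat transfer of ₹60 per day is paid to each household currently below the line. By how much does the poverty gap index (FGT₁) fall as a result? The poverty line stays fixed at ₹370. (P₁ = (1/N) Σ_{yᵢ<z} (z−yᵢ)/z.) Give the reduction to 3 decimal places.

Before: below the line — ₹80, ₹140, ₹325; poverty gap index (FGT₁) = 0.19088.
After the ₹60 transfer: below the line — ₹140, ₹200; poverty gap index (FGT₁) = 0.13514.
Reduction = 0.19088 − 0.13514 = 0.056.

0.056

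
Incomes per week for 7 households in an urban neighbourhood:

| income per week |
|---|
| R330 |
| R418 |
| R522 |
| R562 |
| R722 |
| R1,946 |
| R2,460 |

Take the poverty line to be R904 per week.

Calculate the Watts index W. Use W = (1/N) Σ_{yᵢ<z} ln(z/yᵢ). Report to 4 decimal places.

Poor units: R330, R418, R522, R562, R722 (q = 5 of N = 7).
ln(z/y) terms: ln(904/330) = 1.0077; ln(904/418) = 0.7713; ln(904/522) = 0.5492; ln(904/562) = 0.4753; ln(904/722) = 0.2248.
W = 3.028378 / 7 = 0.4326.

0.4326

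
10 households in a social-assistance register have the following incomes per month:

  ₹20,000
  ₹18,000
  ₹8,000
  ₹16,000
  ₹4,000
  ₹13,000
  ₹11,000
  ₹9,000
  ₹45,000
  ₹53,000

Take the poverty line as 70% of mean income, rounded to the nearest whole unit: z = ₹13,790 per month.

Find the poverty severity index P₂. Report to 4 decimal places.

Incomes under z: ₹4,000, ₹8,000, ₹9,000, ₹11,000, ₹13,000 (q = 5 of N = 10).
Relative gaps: (13790−4000)/13790 = 0.7099; (13790−8000)/13790 = 0.4199; (13790−9000)/13790 = 0.3474; (13790−11000)/13790 = 0.2023; (13790−13000)/13790 = 0.0573.
Squared: 0.5040; 0.1763; 0.1207; 0.0409; 0.0033.
Sum = 0.845167; P₂ = 0.845167 / 10 = 0.0845.

0.0845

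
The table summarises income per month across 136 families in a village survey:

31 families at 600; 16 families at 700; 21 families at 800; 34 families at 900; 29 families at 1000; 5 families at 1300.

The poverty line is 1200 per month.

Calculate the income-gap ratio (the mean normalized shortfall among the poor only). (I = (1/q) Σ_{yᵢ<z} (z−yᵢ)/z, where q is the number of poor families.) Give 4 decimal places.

0.3244

Below z: 31×600, 16×700, 21×800, 34×900, 29×1000 (q = 131 of N = 136).
Relative gaps: 0.5000 (×31), 0.4167 (×16), 0.3333 (×21), 0.2500 (×34), 0.1667 (×29); sum = 42.500000.
The income-gap ratio divides by q (the poor only): 42.500000 / 131 = 0.3244.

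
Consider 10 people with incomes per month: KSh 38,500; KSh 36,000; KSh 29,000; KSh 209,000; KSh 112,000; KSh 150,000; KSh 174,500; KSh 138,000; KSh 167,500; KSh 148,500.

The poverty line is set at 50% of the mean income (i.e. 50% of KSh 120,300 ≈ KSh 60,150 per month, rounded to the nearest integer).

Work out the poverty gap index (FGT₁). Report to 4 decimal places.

0.1279

Below z: KSh 29,000, KSh 36,000, KSh 38,500 (q = 3 of N = 10).
Gap ratios (z−y)/z: (60150−29000)/60150 = 0.5179; (60150−36000)/60150 = 0.4015; (60150−38500)/60150 = 0.3599.
Sum of shortfalls = 1.279302; P₁ averages over all N: 1.279302 / 10 = 0.1279.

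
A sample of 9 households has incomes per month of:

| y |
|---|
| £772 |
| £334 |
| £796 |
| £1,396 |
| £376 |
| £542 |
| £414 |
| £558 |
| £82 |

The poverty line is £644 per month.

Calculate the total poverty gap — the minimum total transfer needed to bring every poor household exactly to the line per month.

£1,558

Below the line: £82, £334, £376, £414, £542, £558 (q = 6 of N = 9).
Individual gaps: 644−82 = 562; 644−334 = 310; 644−376 = 268; 644−414 = 230; 644−542 = 102; 644−558 = 86.
Aggregate gap = £1,558.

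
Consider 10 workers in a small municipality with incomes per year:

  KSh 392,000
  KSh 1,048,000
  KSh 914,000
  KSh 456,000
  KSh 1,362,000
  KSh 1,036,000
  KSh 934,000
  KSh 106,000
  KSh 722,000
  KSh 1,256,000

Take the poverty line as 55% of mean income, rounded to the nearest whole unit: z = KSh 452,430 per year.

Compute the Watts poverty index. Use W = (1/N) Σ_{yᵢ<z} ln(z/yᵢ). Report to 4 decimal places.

0.1595

Below z: KSh 106,000, KSh 392,000 (q = 2 of N = 10).
Log shortfalls: ln(452430/106000) = 1.4512; ln(452430/392000) = 0.1434.
W = 1.594565 / 10 = 0.1595.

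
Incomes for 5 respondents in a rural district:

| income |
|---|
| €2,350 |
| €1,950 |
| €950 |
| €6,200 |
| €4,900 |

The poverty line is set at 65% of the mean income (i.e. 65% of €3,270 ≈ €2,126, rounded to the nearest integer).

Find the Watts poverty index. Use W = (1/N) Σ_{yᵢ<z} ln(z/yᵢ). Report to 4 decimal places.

0.1784

Below z: €950, €1,950 (q = 2 of N = 5).
Log gaps: ln(2126/950) = 0.8055; ln(2126/1950) = 0.0864.
W = 0.891948 / 5 = 0.1784.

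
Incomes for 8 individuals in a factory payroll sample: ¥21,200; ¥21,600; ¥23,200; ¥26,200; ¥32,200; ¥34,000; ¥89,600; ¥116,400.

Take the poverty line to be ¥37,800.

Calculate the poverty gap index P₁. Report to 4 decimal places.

0.2262

Poor units: ¥21,200, ¥21,600, ¥23,200, ¥26,200, ¥32,200, ¥34,000 (q = 6 of N = 8).
Relative gaps: (37800−21200)/37800 = 0.4392; (37800−21600)/37800 = 0.4286; (37800−23200)/37800 = 0.3862; (37800−26200)/37800 = 0.3069; (37800−32200)/37800 = 0.1481; (37800−34000)/37800 = 0.1005.
Σ = 1.809524. Dividing by the full population N = 8 gives P₁ = 0.2262.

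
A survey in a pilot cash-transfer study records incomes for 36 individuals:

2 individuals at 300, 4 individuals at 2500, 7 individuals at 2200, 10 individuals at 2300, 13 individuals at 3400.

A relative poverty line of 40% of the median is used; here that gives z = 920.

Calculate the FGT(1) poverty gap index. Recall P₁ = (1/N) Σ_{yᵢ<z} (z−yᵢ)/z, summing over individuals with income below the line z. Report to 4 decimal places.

Incomes under z: 2×300 (q = 2 of N = 36).
Normalized shortfalls: (920−300)/920 = 0.6739 (×2).
Σ = 1.347826. Dividing by the full population N = 36 gives P₁ = 0.0374.

0.0374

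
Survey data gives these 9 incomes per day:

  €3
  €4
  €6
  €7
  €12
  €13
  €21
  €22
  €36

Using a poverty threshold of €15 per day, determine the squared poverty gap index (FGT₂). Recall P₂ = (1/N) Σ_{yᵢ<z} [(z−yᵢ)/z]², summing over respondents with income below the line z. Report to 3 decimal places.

Below the line: €3, €4, €6, €7, €12, €13 (q = 6 of N = 9).
Gap ratios (z−y)/z: (15−3)/15 = 0.8000; (15−4)/15 = 0.7333; (15−6)/15 = 0.6000; (15−7)/15 = 0.5333; (15−12)/15 = 0.2000; (15−13)/15 = 0.1333.
Squared: 0.6400; 0.5378; 0.3600; 0.2844; 0.0400; 0.0178.
Sum = 1.880000; P₂ = 1.880000 / 9 = 0.209.

0.209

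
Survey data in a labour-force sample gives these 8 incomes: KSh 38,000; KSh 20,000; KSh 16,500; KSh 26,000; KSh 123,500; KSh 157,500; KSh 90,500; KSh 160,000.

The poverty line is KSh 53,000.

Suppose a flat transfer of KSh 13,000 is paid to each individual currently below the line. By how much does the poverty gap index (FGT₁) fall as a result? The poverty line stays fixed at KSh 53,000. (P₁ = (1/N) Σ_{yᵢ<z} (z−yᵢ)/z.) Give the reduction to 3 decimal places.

0.123

Before: below the line — KSh 16,500, KSh 20,000, KSh 26,000, KSh 38,000; poverty gap index (FGT₁) = 0.26297.
After the KSh 13,000 transfer: below the line — KSh 29,500, KSh 33,000, KSh 39,000, KSh 51,000; poverty gap index (FGT₁) = 0.14033.
Reduction = 0.26297 − 0.14033 = 0.123.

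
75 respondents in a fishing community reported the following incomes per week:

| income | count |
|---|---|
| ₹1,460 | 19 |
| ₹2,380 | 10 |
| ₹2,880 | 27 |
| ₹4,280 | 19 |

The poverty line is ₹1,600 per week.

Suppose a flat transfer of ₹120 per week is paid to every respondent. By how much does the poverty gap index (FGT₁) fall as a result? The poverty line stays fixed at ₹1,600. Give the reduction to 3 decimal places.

Before: below the line — 19×₹1,460; poverty gap index (FGT₁) = 0.02217.
After the ₹120 transfer: below the line — 19×₹1,580; poverty gap index (FGT₁) = 0.00317.
Reduction = 0.02217 − 0.00317 = 0.019.

0.019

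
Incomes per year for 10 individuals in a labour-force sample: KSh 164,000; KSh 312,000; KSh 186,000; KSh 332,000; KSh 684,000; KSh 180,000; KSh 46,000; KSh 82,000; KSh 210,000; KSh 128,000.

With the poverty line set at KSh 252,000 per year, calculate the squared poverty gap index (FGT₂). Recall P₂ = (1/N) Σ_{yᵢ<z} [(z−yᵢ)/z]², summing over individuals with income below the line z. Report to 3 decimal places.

Poor units: KSh 46,000, KSh 82,000, KSh 128,000, KSh 164,000, KSh 180,000, KSh 186,000, KSh 210,000 (q = 7 of N = 10).
Gap ratios (z−y)/z: (252000−46000)/252000 = 0.8175; (252000−82000)/252000 = 0.6746; (252000−128000)/252000 = 0.4921; (252000−164000)/252000 = 0.3492; (252000−180000)/252000 = 0.2857; (252000−186000)/252000 = 0.2619; (252000−210000)/252000 = 0.1667.
Squared: 0.6682; 0.4551; 0.2421; 0.1219; 0.0816; 0.0686; 0.0278.
Sum = 1.665407; P₂ = 1.665407 / 10 = 0.167.

0.167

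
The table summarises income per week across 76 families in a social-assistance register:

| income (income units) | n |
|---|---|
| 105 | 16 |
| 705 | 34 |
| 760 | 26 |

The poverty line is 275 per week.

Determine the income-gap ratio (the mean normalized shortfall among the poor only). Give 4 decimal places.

0.6182

Incomes under z: 16×105 (q = 16 of N = 76).
Shortfall ratios (z−y)/z: 0.6182 (×16); sum = 9.890909.
I averages over the q = 16 poor units only: 9.890909 / 16 = 0.6182.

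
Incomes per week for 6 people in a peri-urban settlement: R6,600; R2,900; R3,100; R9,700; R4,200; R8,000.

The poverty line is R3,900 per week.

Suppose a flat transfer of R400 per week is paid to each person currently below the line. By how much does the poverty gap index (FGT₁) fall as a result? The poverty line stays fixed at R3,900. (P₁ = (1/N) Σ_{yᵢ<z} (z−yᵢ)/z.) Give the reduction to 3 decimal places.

0.034

Before: below the line — R2,900, R3,100; poverty gap index (FGT₁) = 0.07692.
After the R400 transfer: below the line — R3,300, R3,500; poverty gap index (FGT₁) = 0.04274.
Reduction = 0.07692 − 0.04274 = 0.034.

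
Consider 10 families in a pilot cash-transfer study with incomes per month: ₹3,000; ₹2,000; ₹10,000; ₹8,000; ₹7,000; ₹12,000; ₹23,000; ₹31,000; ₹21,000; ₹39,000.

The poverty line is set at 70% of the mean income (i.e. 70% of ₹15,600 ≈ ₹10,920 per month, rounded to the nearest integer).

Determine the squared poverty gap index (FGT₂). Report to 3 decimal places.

0.140

Poor units: ₹2,000, ₹3,000, ₹7,000, ₹8,000, ₹10,000 (q = 5 of N = 10).
Normalized shortfalls: (10920−2000)/10920 = 0.8168; (10920−3000)/10920 = 0.7253; (10920−7000)/10920 = 0.3590; (10920−8000)/10920 = 0.2674; (10920−10000)/10920 = 0.0842.
Squared: 0.6672; 0.5260; 0.1289; 0.0715; 0.0071.
Sum = 1.400730; P₂ = 1.400730 / 10 = 0.140.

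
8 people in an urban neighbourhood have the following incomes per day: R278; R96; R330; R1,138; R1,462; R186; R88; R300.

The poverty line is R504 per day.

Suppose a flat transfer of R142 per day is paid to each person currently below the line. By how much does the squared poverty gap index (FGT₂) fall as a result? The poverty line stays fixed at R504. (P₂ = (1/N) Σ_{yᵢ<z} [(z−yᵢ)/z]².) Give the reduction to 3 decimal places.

0.184

Before: below the line — R88, R96, R186, R278, R300, R330; squared poverty gap index (FGT₂) = 0.27735.
After the R142 transfer: below the line — R230, R238, R328, R420, R442, R472; squared poverty gap index (FGT₂) = 0.09287.
Reduction = 0.27735 − 0.09287 = 0.184.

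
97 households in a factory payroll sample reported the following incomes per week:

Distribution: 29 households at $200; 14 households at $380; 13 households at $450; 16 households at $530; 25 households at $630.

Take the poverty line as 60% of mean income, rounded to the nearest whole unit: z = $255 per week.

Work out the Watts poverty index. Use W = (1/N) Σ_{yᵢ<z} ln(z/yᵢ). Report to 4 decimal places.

0.0726

Poor units: 29×$200 (q = 29 of N = 97).
ln(z/y) terms: ln(255/200) = 0.2429 (×29).
W = 7.045439 / 97 = 0.0726.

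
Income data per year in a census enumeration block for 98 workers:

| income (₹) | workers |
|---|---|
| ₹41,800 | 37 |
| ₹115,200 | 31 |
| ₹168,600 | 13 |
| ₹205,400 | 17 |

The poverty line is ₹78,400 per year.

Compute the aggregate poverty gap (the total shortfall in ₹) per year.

₹1,354,200

Incomes under z: 37×₹41,800 (q = 37 of N = 98).
Individual gaps: 37×(78400−41800) = 1354200.
Aggregate gap = ₹1,354,200.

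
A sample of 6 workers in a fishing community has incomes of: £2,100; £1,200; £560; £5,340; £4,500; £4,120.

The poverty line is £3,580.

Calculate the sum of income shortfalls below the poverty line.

£6,880

Poor units: £560, £1,200, £2,100 (q = 3 of N = 6).
Individual gaps: 3580−560 = 3020; 3580−1200 = 2380; 3580−2100 = 1480.
Aggregate gap = £6,880.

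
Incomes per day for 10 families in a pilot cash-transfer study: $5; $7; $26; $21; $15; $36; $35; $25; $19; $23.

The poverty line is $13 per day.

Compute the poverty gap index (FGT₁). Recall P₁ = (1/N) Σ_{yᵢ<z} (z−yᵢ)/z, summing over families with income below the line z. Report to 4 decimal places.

0.1077

Incomes under z: $5, $7 (q = 2 of N = 10).
Relative gaps: (13−5)/13 = 0.6154; (13−7)/13 = 0.4615.
Sum of shortfalls = 1.076923; P₁ averages over all N: 1.076923 / 10 = 0.1077.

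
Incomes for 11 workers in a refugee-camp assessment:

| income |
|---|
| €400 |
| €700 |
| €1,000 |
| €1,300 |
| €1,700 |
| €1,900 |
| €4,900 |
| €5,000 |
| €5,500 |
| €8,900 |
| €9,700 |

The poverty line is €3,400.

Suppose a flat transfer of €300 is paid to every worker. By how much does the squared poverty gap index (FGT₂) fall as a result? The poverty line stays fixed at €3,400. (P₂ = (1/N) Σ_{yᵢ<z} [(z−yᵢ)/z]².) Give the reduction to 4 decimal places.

Before: below the line — €400, €700, €1,000, €1,300, €1,700, €1,900; squared poverty gap index (FGT₂) = 0.248506.
After the €300 transfer: below the line — €700, €1,000, €1,300, €1,600, €2,000, €2,200; squared poverty gap index (FGT₂) = 0.189525.
Reduction = 0.248506 − 0.189525 = 0.0590.

0.0590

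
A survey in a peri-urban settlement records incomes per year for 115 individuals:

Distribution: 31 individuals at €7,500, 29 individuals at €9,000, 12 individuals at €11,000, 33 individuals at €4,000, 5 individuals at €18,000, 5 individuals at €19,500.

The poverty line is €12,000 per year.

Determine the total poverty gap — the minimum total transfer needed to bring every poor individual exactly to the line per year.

€502,500

Incomes under z: 33×€4,000, 31×€7,500, 29×€9,000, 12×€11,000 (q = 105 of N = 115).
Individual gaps: 33×(12000−4000) = 264000; 31×(12000−7500) = 139500; 29×(12000−9000) = 87000; 12×(12000−11000) = 12000.
Aggregate gap = €502,500.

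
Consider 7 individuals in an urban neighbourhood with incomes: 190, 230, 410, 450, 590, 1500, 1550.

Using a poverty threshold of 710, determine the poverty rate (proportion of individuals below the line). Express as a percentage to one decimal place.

71.4%

5 of the 7 individuals have income below 710.
H = 5/7 = 71.4%.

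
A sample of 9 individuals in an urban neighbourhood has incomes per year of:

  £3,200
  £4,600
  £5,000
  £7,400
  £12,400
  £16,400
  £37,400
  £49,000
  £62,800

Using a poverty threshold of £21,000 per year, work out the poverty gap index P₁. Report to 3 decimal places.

Below z: £3,200, £4,600, £5,000, £7,400, £12,400, £16,400 (q = 6 of N = 9).
Shortfall ratios: (21000−3200)/21000 = 0.8476; (21000−4600)/21000 = 0.7810; (21000−5000)/21000 = 0.7619; (21000−7400)/21000 = 0.6476; (21000−12400)/21000 = 0.4095; (21000−16400)/21000 = 0.2190.
Sum of shortfalls = 3.666667; P₁ averages over all N: 3.666667 / 9 = 0.407.

0.407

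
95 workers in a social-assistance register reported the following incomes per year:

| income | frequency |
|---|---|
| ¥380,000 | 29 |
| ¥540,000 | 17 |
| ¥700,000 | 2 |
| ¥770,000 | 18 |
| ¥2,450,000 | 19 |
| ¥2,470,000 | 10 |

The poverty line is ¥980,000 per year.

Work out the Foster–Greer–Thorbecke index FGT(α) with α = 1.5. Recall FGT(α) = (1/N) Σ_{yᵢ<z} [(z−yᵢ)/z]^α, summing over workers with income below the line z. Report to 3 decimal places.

Poor units: 29×¥380,000, 17×¥540,000, 2×¥700,000, 18×¥770,000 (q = 66 of N = 95).
Normalized shortfalls: (980000−380000)/980000 = 0.6122 (×29); (980000−540000)/980000 = 0.4490 (×17); (980000−700000)/980000 = 0.2857 (×2); (980000−770000)/980000 = 0.2143 (×18).
Raised to α = 1.5: 0.47906 (×29); 0.30084 (×17); 0.15272 (×2); 0.09920 (×18).
Sum = 21.097954; FGT(1.5) = 21.097954 / 95 = 0.222.

0.222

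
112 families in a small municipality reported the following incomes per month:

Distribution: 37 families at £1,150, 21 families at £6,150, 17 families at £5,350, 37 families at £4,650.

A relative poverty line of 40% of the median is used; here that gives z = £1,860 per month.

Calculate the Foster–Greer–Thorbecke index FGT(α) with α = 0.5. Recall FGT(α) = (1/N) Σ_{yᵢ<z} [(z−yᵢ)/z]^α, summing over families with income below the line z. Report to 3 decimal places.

Below z: 37×£1,150 (q = 37 of N = 112).
Shortfall ratios: (1860−1150)/1860 = 0.3817 (×37).
Raised to α = 0.5: 0.61784 (×37).
Sum = 22.859905; FGT(0.5) = 22.859905 / 112 = 0.204.

0.204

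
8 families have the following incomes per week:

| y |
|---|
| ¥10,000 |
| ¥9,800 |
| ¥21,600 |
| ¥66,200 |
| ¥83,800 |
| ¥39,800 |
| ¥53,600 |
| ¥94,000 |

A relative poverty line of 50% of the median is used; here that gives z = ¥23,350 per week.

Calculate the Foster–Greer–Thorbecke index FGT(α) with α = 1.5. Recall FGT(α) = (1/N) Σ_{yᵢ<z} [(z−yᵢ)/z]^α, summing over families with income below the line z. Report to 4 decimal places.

0.1119

Poor units: ¥9,800, ¥10,000, ¥21,600 (q = 3 of N = 8).
Normalized shortfalls: (23350−9800)/23350 = 0.5803; (23350−10000)/23350 = 0.5717; (23350−21600)/23350 = 0.0749.
Raised to α = 1.5: 0.44206; 0.43231; 0.02052.
Sum = 0.894881; FGT(1.5) = 0.894881 / 8 = 0.1119.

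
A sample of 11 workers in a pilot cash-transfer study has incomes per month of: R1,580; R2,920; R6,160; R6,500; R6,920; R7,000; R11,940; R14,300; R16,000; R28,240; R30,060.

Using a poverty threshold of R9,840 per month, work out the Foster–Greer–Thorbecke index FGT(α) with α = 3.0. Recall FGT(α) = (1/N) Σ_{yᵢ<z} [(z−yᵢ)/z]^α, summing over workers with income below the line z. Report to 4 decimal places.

Below the line: R1,580, R2,920, R6,160, R6,500, R6,920, R7,000 (q = 6 of N = 11).
Gap ratios (z−y)/z: (9840−1580)/9840 = 0.8394; (9840−2920)/9840 = 0.7033; (9840−6160)/9840 = 0.3740; (9840−6500)/9840 = 0.3394; (9840−6920)/9840 = 0.2967; (9840−7000)/9840 = 0.2886.
Raised to α = 3.0: 0.59150; 0.34780; 0.05231; 0.03911; 0.02613; 0.02404.
Sum = 1.080890; FGT(3.0) = 1.080890 / 11 = 0.0983.

0.0983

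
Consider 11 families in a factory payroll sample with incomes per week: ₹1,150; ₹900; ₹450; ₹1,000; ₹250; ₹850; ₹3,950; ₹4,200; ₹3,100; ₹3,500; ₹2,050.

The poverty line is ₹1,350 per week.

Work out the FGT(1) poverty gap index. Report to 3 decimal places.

Below the line: ₹250, ₹450, ₹850, ₹900, ₹1,000, ₹1,150 (q = 6 of N = 11).
Normalized shortfalls: (1350−250)/1350 = 0.8148; (1350−450)/1350 = 0.6667; (1350−850)/1350 = 0.3704; (1350−900)/1350 = 0.3333; (1350−1000)/1350 = 0.2593; (1350−1150)/1350 = 0.1481.
Σ = 2.592593. Dividing by the full population N = 11 gives P₁ = 0.236.

0.236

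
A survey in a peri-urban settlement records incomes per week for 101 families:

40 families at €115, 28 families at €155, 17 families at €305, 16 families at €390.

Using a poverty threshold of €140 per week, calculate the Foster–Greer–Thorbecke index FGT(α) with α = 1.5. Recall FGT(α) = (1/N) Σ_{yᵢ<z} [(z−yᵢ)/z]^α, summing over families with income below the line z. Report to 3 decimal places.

0.030

Poor units: 40×€115 (q = 40 of N = 101).
Relative gaps: (140−115)/140 = 0.1786 (×40).
Raised to α = 1.5: 0.07546 (×40).
Sum = 3.018408; FGT(1.5) = 3.018408 / 101 = 0.030.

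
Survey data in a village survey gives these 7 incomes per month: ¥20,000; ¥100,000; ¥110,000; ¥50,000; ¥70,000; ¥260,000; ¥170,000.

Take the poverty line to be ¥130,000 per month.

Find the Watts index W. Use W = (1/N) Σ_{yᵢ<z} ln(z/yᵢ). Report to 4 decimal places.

0.5537

Below z: ¥20,000, ¥50,000, ¥70,000, ¥100,000, ¥110,000 (q = 5 of N = 7).
ln(z/y) terms: ln(130000/20000) = 1.8718; ln(130000/50000) = 0.9555; ln(130000/70000) = 0.6190; ln(130000/100000) = 0.2624; ln(130000/110000) = 0.1671.
W = 3.875771 / 7 = 0.5537.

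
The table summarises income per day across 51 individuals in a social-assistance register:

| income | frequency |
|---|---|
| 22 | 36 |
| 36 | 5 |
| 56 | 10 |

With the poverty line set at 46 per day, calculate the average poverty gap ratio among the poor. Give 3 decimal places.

0.485

Incomes under z: 36×22, 5×36 (q = 41 of N = 51).
Relative gaps: 0.5217 (×36), 0.2174 (×5); sum = 19.869565.
The income-gap ratio divides by q (the poor only): 19.869565 / 41 = 0.485.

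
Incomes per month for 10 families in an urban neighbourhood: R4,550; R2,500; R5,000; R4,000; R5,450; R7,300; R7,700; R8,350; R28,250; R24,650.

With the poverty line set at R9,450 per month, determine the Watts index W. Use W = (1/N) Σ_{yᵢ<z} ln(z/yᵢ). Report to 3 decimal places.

Below the line: R2,500, R4,000, R4,550, R5,000, R5,450, R7,300, R7,700, R8,350 (q = 8 of N = 10).
Log shortfalls: ln(9450/2500) = 1.3297; ln(9450/4000) = 0.8597; ln(9450/4550) = 0.7309; ln(9450/5000) = 0.6366; ln(9450/5450) = 0.5504; ln(9450/7300) = 0.2581; ln(9450/7700) = 0.2048; ln(9450/8350) = 0.1238.
W = 4.693996 / 10 = 0.469.

0.469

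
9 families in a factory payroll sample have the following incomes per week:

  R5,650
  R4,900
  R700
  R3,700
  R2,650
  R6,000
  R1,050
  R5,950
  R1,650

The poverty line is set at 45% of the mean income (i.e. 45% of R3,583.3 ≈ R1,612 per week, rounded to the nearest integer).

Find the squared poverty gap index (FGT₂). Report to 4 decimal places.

0.0491

Poor units: R700, R1,050 (q = 2 of N = 9).
Shortfall ratios: (1612−700)/1612 = 0.5658; (1612−1050)/1612 = 0.3486.
Squared: 0.3201; 0.1215.
Sum = 0.441627; P₂ = 0.441627 / 9 = 0.0491.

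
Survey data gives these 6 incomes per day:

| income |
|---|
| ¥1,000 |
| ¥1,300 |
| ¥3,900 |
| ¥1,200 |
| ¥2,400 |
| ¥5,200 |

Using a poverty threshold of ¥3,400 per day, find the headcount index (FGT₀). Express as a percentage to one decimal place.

66.7%

4 of the 6 people have income below ¥3,400.
H = 4/6 = 66.7%.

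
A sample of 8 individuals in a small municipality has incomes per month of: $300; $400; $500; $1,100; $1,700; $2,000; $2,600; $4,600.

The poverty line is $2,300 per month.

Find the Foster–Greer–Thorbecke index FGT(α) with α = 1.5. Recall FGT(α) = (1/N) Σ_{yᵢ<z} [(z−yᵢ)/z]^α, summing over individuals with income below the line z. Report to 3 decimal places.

0.351

Below the line: $300, $400, $500, $1,100, $1,700, $2,000 (q = 6 of N = 8).
Shortfall ratios: (2300−300)/2300 = 0.8696; (2300−400)/2300 = 0.8261; (2300−500)/2300 = 0.7826; (2300−1100)/2300 = 0.5217; (2300−1700)/2300 = 0.2609; (2300−2000)/2300 = 0.1304.
Raised to α = 1.5: 0.81087; 0.75082; 0.69234; 0.37686; 0.13324; 0.04711.
Sum = 2.811242; FGT(1.5) = 2.811242 / 8 = 0.351.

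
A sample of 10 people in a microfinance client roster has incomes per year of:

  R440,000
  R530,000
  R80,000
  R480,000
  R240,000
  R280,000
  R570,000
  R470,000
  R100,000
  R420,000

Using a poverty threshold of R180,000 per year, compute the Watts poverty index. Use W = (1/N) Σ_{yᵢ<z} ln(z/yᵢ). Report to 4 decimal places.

0.1399

Poor units: R80,000, R100,000 (q = 2 of N = 10).
Log shortfalls: ln(180000/80000) = 0.8109; ln(180000/100000) = 0.5878.
W = 1.398717 / 10 = 0.1399.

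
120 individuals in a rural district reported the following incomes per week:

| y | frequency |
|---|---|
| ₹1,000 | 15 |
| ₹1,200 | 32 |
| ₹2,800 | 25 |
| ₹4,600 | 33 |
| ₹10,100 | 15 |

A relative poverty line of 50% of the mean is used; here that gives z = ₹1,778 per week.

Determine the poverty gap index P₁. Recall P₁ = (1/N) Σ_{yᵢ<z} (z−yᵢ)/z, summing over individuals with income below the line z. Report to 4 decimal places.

0.1414

Incomes under z: 15×₹1,000, 32×₹1,200 (q = 47 of N = 120).
Normalized shortfalls: (1778−1000)/1778 = 0.4376 (×15); (1778−1200)/1778 = 0.3251 (×32).
Sum of shortfalls = 16.966254; P₁ averages over all N: 16.966254 / 120 = 0.1414.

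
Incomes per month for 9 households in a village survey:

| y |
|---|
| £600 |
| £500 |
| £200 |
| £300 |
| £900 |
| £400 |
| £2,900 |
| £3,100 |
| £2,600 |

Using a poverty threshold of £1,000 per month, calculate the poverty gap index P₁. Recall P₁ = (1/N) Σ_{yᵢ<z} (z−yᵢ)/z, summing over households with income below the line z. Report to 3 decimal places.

Below the line: £200, £300, £400, £500, £600, £900 (q = 6 of N = 9).
Normalized shortfalls: (1000−200)/1000 = 0.8000; (1000−300)/1000 = 0.7000; (1000−400)/1000 = 0.6000; (1000−500)/1000 = 0.5000; (1000−600)/1000 = 0.4000; (1000−900)/1000 = 0.1000.
Σ = 3.100000. Dividing by the full population N = 9 gives P₁ = 0.344.

0.344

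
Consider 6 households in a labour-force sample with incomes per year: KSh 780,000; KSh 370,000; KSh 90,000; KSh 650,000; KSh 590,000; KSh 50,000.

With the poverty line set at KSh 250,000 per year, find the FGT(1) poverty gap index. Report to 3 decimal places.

0.240

Below the line: KSh 50,000, KSh 90,000 (q = 2 of N = 6).
Relative gaps: (250000−50000)/250000 = 0.8000; (250000−90000)/250000 = 0.6400.
Σ = 1.440000. Dividing by the full population N = 6 gives P₁ = 0.240.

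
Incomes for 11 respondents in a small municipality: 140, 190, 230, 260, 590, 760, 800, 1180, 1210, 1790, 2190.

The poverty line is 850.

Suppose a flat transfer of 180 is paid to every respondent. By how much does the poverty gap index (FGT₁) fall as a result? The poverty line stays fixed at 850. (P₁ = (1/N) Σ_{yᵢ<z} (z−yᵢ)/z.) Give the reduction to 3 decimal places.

0.111

Before: below the line — 140, 190, 230, 260, 590, 760, 800; poverty gap index (FGT₁) = 0.31872.
After the 180 transfer: below the line — 320, 370, 410, 440, 770; poverty gap index (FGT₁) = 0.20749.
Reduction = 0.31872 − 0.20749 = 0.111.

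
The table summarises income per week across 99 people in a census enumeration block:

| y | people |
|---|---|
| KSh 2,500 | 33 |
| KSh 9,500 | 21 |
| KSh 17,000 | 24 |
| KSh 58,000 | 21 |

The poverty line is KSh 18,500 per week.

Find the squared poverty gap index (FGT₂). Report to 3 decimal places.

0.301

Poor units: 33×KSh 2,500, 21×KSh 9,500, 24×KSh 17,000 (q = 78 of N = 99).
Relative gaps: (18500−2500)/18500 = 0.8649 (×33); (18500−9500)/18500 = 0.4865 (×21); (18500−17000)/18500 = 0.0811 (×24).
Squared: 0.7480 (×33); 0.2367 (×21); 0.0066 (×24).
Sum = 29.811541; P₂ = 29.811541 / 99 = 0.301.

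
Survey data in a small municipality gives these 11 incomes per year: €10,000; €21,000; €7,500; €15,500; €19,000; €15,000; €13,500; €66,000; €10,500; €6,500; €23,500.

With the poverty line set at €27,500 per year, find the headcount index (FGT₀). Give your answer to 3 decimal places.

0.909

10 of the 11 families have income below €27,500.
H = 10/11 = 0.909.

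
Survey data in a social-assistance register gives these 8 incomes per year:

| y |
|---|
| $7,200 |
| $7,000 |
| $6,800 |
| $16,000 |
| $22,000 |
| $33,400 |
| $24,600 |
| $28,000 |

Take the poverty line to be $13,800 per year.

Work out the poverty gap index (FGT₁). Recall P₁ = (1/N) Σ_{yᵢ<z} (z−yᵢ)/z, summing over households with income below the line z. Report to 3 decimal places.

Below the line: $6,800, $7,000, $7,200 (q = 3 of N = 8).
Shortfall ratios: (13800−6800)/13800 = 0.5072; (13800−7000)/13800 = 0.4928; (13800−7200)/13800 = 0.4783.
Σ = 1.478261. Dividing by the full population N = 8 gives P₁ = 0.185.

0.185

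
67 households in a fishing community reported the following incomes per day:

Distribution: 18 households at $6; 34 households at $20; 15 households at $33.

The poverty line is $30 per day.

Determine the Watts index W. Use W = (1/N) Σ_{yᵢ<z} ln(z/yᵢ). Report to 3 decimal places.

Incomes under z: 18×$6, 34×$20 (q = 52 of N = 67).
ln(z/y) terms: ln(30/6) = 1.6094 (×18); ln(30/20) = 0.4055 (×34).
W = 42.755696 / 67 = 0.638.

0.638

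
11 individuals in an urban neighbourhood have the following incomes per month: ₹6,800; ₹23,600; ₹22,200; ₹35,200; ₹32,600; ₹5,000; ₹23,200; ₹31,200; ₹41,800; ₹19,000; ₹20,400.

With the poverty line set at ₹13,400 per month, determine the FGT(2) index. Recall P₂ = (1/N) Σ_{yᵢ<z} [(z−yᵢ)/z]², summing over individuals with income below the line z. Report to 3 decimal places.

0.058

Below z: ₹5,000, ₹6,800 (q = 2 of N = 11).
Relative gaps: (13400−5000)/13400 = 0.6269; (13400−6800)/13400 = 0.4925.
Squared: 0.3930; 0.2426.
Sum = 0.635554; P₂ = 0.635554 / 11 = 0.058.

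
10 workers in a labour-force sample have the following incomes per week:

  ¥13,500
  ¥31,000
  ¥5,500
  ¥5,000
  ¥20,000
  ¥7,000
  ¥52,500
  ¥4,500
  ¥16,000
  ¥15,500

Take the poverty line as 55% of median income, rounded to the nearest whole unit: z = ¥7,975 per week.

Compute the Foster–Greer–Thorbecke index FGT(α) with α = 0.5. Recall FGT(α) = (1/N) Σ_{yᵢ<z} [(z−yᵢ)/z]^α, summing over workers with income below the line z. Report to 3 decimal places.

0.218

Poor units: ¥4,500, ¥5,000, ¥5,500, ¥7,000 (q = 4 of N = 10).
Gap ratios (z−y)/z: (7975−4500)/7975 = 0.4357; (7975−5000)/7975 = 0.3730; (7975−5500)/7975 = 0.3103; (7975−7000)/7975 = 0.1223.
Raised to α = 0.5: 0.66010; 0.61077; 0.55709; 0.34965.
Sum = 2.177613; FGT(0.5) = 2.177613 / 10 = 0.218.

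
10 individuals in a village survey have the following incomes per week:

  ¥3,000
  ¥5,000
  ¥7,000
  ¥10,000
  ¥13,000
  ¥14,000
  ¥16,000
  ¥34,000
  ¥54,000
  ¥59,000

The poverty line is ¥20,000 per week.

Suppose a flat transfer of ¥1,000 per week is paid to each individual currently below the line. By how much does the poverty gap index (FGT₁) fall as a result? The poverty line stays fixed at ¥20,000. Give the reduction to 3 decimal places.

Before: below the line — ¥3,000, ¥5,000, ¥7,000, ¥10,000, ¥13,000, ¥14,000, ¥16,000; poverty gap index (FGT₁) = 0.36000.
After the ¥1,000 transfer: below the line — ¥4,000, ¥6,000, ¥8,000, ¥11,000, ¥14,000, ¥15,000, ¥17,000; poverty gap index (FGT₁) = 0.32500.
Reduction = 0.36000 − 0.32500 = 0.035.

0.035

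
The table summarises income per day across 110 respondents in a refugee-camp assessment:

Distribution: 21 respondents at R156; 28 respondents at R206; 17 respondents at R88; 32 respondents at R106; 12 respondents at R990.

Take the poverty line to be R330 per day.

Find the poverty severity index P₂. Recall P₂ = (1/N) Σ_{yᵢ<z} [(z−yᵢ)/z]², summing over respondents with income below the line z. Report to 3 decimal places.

Incomes under z: 17×R88, 32×R106, 21×R156, 28×R206 (q = 98 of N = 110).
Shortfall ratios: (330−88)/330 = 0.7333 (×17); (330−106)/330 = 0.6788 (×32); (330−156)/330 = 0.5273 (×21); (330−206)/330 = 0.3758 (×28).
Squared: 0.5378 (×17); 0.4608 (×32); 0.2780 (×21); 0.1412 (×28).
Sum = 33.678090; P₂ = 33.678090 / 110 = 0.306.

0.306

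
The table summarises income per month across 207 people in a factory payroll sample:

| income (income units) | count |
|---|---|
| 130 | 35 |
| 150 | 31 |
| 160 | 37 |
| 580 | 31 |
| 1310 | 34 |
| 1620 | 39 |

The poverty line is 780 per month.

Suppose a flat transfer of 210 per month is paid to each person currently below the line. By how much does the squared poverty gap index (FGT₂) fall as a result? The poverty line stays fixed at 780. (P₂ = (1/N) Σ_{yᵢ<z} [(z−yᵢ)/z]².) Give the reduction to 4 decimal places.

0.1913

Before: below the line — 35×130, 31×150, 37×160, 31×580; squared poverty gap index (FGT₂) = 0.337896.
After the 210 transfer: below the line — 35×340, 31×360, 37×370; squared poverty gap index (FGT₂) = 0.146612.
Reduction = 0.337896 − 0.146612 = 0.1913.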